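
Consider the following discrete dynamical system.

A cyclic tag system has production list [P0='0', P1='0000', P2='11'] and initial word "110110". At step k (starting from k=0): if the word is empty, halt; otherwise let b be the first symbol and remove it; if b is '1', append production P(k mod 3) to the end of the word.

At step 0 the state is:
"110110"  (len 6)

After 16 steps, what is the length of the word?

0

0) "110110"  (len 6)
1) "101100"  (len 6)
2) "011000000"  (len 9)
3) "11000000"  (len 8)
4) "10000000"  (len 8)
5) "00000000000"  (len 11)
6) "0000000000"  (len 10)
7) "000000000"  (len 9)
8) "00000000"  (len 8)
9) "0000000"  (len 7)
10) "000000"  (len 6)
11) "00000"  (len 5)
12) "0000"  (len 4)
13) "000"  (len 3)
14) "00"  (len 2)
15) "0"  (len 1)
16) (halted — word empty)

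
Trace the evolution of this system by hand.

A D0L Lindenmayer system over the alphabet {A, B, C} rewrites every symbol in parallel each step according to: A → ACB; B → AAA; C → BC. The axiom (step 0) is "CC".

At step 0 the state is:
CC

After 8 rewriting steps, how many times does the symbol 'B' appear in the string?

[0] CC
[1] BCBC
[2] AAABCAAABC
[3] ACBACBACBAAABCACBACBACBAAABC
[4] ACBBCAAAACBBCAAAACBBCAAAACBACBACBAAABCACBBCAAAACBBCAAAACBBCAAAACBACBACBAAABC
[5] ACBBCAAAAAABCACBACBACBACBBCAAAAAABCACBACBACBACBBCAAAAAABCA…BBCAAAAAABCACBACBACBACBBCAAAACBBCAAAACBBCAAAACBACBACBAAABC  (len 208)
[6] ACBBCAAAAAABCACBACBACBACBACBACBAAABCACBBCAAAACBBCAAAACBBCA…BBCAAAAAABCACBACBACBACBBCAAAACBBCAAAACBBCAAAACBACBACBAAABC  (len 568)
[7] ACBBCAAAAAABCACBACBACBACBACBACBAAABCACBBCAAAACBBCAAAACBBCA…BBCAAAAAABCACBACBACBACBBCAAAACBBCAAAACBBCAAAACBACBACBAAABC  (len 1552)
[8] ACBBCAAAAAABCACBACBACBACBACBACBAAABCACBBCAAAACBBCAAAACBBCA…BBCAAAAAABCACBACBACBACBBCAAAACBBCAAAACBBCAAAACBACBACBAAABC  (len 4240)

1136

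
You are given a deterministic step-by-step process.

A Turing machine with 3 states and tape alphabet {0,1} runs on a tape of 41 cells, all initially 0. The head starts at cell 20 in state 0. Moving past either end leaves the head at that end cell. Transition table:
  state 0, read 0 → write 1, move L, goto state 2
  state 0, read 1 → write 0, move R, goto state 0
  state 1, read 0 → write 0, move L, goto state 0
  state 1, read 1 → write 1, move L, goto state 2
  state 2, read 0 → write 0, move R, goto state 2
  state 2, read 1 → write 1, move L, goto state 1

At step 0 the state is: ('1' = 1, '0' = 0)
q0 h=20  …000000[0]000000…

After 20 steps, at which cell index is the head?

k=0  q0 h=20  …000000[0]000000…
k=1  q2 h=19  …000000[0]100000…
k=2  q2 h=20  …000000[1]000000…
k=3  q1 h=19  …000000[0]100000…
k=4  q0 h=18  …000000[0]010000…
k=5  q2 h=17  …000000[0]101000…
k=6  q2 h=18  …000000[1]010000…
k=7  q1 h=17  …000000[0]101000…
k=8  q0 h=16  …000000[0]010100…
k=9  q2 h=15  …000000[0]101010…
k=10  q2 h=16  …000000[1]010100…
k=11  q1 h=15  …000000[0]101010…
k=12  q0 h=14  …000000[0]010101…
k=13  q2 h=13  …000000[0]101010…
k=14  q2 h=14  …000000[1]010101…
k=15  q1 h=13  …000000[0]101010…
k=16  q0 h=12  …000000[0]010101…
k=17  q2 h=11  …000000[0]101010…
k=18  q2 h=12  …000000[1]010101…
k=19  q1 h=11  …000000[0]101010…
k=20  q0 h=10  …000000[0]010101…

10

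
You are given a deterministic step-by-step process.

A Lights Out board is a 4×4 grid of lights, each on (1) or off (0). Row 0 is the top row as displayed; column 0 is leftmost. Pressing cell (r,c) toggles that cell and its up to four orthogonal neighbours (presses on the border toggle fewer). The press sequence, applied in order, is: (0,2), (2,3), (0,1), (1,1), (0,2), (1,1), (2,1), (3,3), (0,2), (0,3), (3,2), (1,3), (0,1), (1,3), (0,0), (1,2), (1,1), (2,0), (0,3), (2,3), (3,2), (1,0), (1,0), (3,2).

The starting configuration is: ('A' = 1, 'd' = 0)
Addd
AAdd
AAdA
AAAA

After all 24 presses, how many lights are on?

9

0) Addd
AAdd
AAdA
AAAA
1) AAAA
AAAd
AAdA
AAAA
2) AAAA
AAAA
AAAd
AAAd
3) dddA
AdAA
AAAd
AAAd
4) dAdA
dAdA
AdAd
AAAd
5) ddAd
dAAA
AdAd
AAAd
6) dAAd
AddA
AAAd
AAAd
7) dAAd
AAdA
dddd
AdAd
8) dAAd
AAdA
dddA
AddA
9) dddA
AAAA
dddA
AddA
10) ddAd
AAAd
dddA
AddA
11) ddAd
AAAd
ddAA
AAAd
12) ddAA
AAdA
ddAd
AAAd
13) AAdA
AddA
ddAd
AAAd
14) AAdd
AdAd
ddAA
AAAd
15) dddd
ddAd
ddAA
AAAd
16) ddAd
dAdA
dddA
AAAd
17) dAAd
AdAA
dAdA
AAAd
18) dAAd
ddAA
AddA
dAAd
19) dAdA
ddAd
AddA
dAAd
20) dAdA
ddAA
AdAd
dAAA
21) dAdA
ddAA
Addd
dddd
22) AAdA
AAAA
dddd
dddd
23) dAdA
ddAA
Addd
dddd
24) dAdA
ddAA
AdAd
dAAA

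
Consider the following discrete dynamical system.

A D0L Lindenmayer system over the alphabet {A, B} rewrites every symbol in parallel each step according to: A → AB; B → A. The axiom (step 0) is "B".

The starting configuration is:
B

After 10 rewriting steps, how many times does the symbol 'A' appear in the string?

55

k=0  B
k=1  A
k=2  AB
k=3  ABA
k=4  ABAAB
k=5  ABAABABA
k=6  ABAABABAABAAB
k=7  ABAABABAABAABABAABABA
k=8  ABAABABAABAABABAABABAABAABABAABAAB
k=9  ABAABABAABAABABAABABAABAABABAABAABABAABABAABAABABAABABA
k=10  ABAABABAABAABABAABABAABAABABAABAABABAABABAABAABABAABABAABAABABAABAABABAABABAABAABABAABAAB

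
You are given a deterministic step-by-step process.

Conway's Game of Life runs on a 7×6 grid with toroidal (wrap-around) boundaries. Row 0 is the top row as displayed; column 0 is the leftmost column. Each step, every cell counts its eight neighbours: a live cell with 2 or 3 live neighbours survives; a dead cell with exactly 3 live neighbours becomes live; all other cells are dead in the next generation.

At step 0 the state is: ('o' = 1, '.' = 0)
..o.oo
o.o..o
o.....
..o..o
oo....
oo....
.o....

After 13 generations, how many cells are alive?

[0] ..o.oo
o.o..o
o.....
..o..o
oo....
oo....
.o....
[1] ..oooo
o..oo.
o.....
.....o
..o..o
..o...
.oo..o
[2] ......
ooo...
o...o.
o....o
......
o.oo..
oo...o
[3] ..o..o
oo...o
......
o....o
oo...o
o.o..o
ooo..o
[4] ..o.o.
oo...o
.o....
.o...o
....o.
..o.o.
..ooo.
[5] o.o.o.
ooo..o
.oo..o
o.....
...ooo
..o.oo
.oo.oo
[6] ....o.
....o.
..o..o
oooo..
o..o..
.oo...
..o...
[7] ...o..
...ooo
o.o.oo
o..ooo
o..o..
.ooo..
.ooo..
[8] ......
o.o...
.oo...
..o...
o.....
o...o.
.o..o.
[9] .o....
..o...
..oo..
..o...
.o...o
oo....
.....o
[10] ......
.ooo..
.ooo..
.ooo..
.oo...
.o...o
.o....
[11] .o....
.o.o..
o...o.
o.....
...o..
.o....
o.....
[12] ooo...
ooo...
oo...o
.....o
......
......
oo....
[13] .....o
......
..o..o
.....o
......
......
o.o...

6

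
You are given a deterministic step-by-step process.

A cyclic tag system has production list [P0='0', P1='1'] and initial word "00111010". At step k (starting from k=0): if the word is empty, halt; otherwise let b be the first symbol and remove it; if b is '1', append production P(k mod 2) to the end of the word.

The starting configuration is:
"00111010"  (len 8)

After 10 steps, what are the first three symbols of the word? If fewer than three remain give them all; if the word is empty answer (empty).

001

step 0: "00111010"  (len 8)
step 1: "0111010"  (len 7)
step 2: "111010"  (len 6)
step 3: "110100"  (len 6)
step 4: "101001"  (len 6)
step 5: "010010"  (len 6)
step 6: "10010"  (len 5)
step 7: "00100"  (len 5)
step 8: "0100"  (len 4)
step 9: "100"  (len 3)
step 10: "001"  (len 3)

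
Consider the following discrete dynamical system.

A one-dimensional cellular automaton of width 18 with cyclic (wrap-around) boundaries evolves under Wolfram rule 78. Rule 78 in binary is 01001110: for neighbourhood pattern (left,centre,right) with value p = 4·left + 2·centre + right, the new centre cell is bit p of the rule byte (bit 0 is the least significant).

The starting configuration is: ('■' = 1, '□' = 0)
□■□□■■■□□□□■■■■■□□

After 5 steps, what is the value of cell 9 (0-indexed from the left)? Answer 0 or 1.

1

t=0: □■□□■■■□□□□■■■■■□□
t=1: ■■□■■□■□□□■■□□□■□□
t=2: ■■□■■□■□□■■■□□■■□■
t=3: □■□■■□■□■■□■□■■■□■
t=4: □■□■■□■□■■□■□■□■□■
t=5: □■□■■□■□■■□■□■□■□■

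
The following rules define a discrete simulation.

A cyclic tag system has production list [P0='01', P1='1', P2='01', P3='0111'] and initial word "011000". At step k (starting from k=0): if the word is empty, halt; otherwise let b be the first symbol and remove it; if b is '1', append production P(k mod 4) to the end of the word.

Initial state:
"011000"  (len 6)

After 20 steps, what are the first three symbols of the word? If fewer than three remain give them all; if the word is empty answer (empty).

gen 0: "011000"  (len 6)
gen 1: "11000"  (len 5)
gen 2: "10001"  (len 5)
gen 3: "000101"  (len 6)
gen 4: "00101"  (len 5)
gen 5: "0101"  (len 4)
gen 6: "101"  (len 3)
gen 7: "0101"  (len 4)
gen 8: "101"  (len 3)
gen 9: "0101"  (len 4)
gen 10: "101"  (len 3)
gen 11: "0101"  (len 4)
gen 12: "101"  (len 3)
gen 13: "0101"  (len 4)
gen 14: "101"  (len 3)
gen 15: "0101"  (len 4)
gen 16: "101"  (len 3)
gen 17: "0101"  (len 4)
gen 18: "101"  (len 3)
gen 19: "0101"  (len 4)
gen 20: "101"  (len 3)

101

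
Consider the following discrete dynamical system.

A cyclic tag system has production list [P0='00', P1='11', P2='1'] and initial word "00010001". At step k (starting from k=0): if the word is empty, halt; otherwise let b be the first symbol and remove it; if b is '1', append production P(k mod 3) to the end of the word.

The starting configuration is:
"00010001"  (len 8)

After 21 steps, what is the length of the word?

gen 0: "00010001"  (len 8)
gen 1: "0010001"  (len 7)
gen 2: "010001"  (len 6)
gen 3: "10001"  (len 5)
gen 4: "000100"  (len 6)
gen 5: "00100"  (len 5)
gen 6: "0100"  (len 4)
gen 7: "100"  (len 3)
gen 8: "0011"  (len 4)
gen 9: "011"  (len 3)
gen 10: "11"  (len 2)
gen 11: "111"  (len 3)
gen 12: "111"  (len 3)
gen 13: "1100"  (len 4)
gen 14: "10011"  (len 5)
gen 15: "00111"  (len 5)
gen 16: "0111"  (len 4)
gen 17: "111"  (len 3)
gen 18: "111"  (len 3)
gen 19: "1100"  (len 4)
gen 20: "10011"  (len 5)
gen 21: "00111"  (len 5)

5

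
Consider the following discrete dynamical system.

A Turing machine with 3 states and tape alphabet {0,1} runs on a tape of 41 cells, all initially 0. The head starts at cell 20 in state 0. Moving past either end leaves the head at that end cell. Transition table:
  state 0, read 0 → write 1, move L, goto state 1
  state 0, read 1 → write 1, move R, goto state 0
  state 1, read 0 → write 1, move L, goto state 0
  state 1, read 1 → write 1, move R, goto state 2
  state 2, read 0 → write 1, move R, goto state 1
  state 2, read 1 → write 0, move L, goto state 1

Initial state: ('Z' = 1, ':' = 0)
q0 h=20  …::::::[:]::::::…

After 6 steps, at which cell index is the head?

k=0  q0 h=20  …::::::[:]::::::…
k=1  q1 h=19  …::::::[:]Z:::::…
k=2  q0 h=18  …::::::[:]ZZ::::…
k=3  q1 h=17  …::::::[:]ZZZ:::…
k=4  q0 h=16  …::::::[:]ZZZZ::…
k=5  q1 h=15  …::::::[:]ZZZZZ:…
k=6  q0 h=14  …::::::[:]ZZZZZZ…

14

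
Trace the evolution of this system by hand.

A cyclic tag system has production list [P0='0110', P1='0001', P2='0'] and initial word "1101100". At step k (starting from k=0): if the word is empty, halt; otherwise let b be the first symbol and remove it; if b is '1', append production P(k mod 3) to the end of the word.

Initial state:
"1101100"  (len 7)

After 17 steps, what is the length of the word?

step 0: "1101100"  (len 7)
step 1: "1011000110"  (len 10)
step 2: "0110001100001"  (len 13)
step 3: "110001100001"  (len 12)
step 4: "100011000010110"  (len 15)
step 5: "000110000101100001"  (len 18)
step 6: "00110000101100001"  (len 17)
step 7: "0110000101100001"  (len 16)
step 8: "110000101100001"  (len 15)
step 9: "100001011000010"  (len 15)
step 10: "000010110000100110"  (len 18)
step 11: "00010110000100110"  (len 17)
step 12: "0010110000100110"  (len 16)
step 13: "010110000100110"  (len 15)
step 14: "10110000100110"  (len 14)
step 15: "01100001001100"  (len 14)
step 16: "1100001001100"  (len 13)
step 17: "1000010011000001"  (len 16)

16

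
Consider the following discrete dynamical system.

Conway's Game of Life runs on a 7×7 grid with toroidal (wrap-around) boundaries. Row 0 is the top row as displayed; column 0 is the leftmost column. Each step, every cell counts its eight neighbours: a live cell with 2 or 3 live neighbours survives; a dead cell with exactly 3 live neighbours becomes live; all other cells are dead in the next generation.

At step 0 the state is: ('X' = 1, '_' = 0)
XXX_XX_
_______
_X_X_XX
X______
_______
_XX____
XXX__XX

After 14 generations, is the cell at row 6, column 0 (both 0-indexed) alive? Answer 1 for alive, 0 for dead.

0) XXX_XX_
_______
_X_X_XX
X______
_______
_XX____
XXX__XX
1) __XXXX_
___X___
X_____X
X_____X
_X_____
__X___X
____XX_
2) __X__X_
__XX_XX
X_____X
_X____X
_X____X
_____X_
__X___X
3) _XX_XX_
XXXXXX_
_XX____
_X___XX
_____XX
X____XX
_____XX
4) _______
X____XX
_______
_XX__XX
____X__
X___X__
_X_____
5) X_____X
______X
_X_____
_____X_
XX_XX_X
_______
_______
6) X_____X
______X
_______
_XX_XXX
X___XXX
X______
_______
7) X_____X
X_____X
X_____X
_X_XX__
___XX__
X____X_
X_____X
8) _X___X_
_X___X_
_X___XX
X_XXXX_
__XX_X_
X___XX_
_X___X_
9) XXX_XXX
_XX_XX_
_X_X___
X______
__X____
_XXX_X_
XX___X_
10) _______
_______
XX_XX__
_XX____
__XX___
X__XX_X
_______
11) _______
_______
XX_X___
X___X__
X___X__
__XXX__
_______
12) _______
_______
XX_____
X__XX_X
_X__XX_
___XX__
___X___
13) _______
_______
XX____X
__XXX_X
X_X___X
__XX_X_
___XX__
14) _______
X______
XXXX_XX
__XX___
X_____X
_XX__XX
__XXX__

0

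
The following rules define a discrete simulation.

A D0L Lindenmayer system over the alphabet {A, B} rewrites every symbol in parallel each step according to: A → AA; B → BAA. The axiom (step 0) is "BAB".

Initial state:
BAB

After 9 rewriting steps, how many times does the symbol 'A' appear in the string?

2556

gen 0: BAB
gen 1: BAAAABAA
gen 2: BAAAAAAAAAABAAAAAA
gen 3: BAAAAAAAAAAAAAAAAAAAAAABAAAAAAAAAAAAAA
gen 4: BAAAAAAAAAAAAAAAAAAAAAAAAAAAAAAAAAAAAAAAAAAAAAABAAAAAAAAAAAAAAAAAAAAAAAAAAAAAA
gen 5: BAAAAAAAAAAAAAAAAAAAAAAAAAAAAAAAAAAAAAAAAAAAAAAAAAAAAAAAAA…AAAAAAAAAAAAAAAAAAAAAAAAAAAAAAAAAAAAAAAAAAAAAAAAAAAAAAAAAA  (len 158)
gen 6: BAAAAAAAAAAAAAAAAAAAAAAAAAAAAAAAAAAAAAAAAAAAAAAAAAAAAAAAAA…AAAAAAAAAAAAAAAAAAAAAAAAAAAAAAAAAAAAAAAAAAAAAAAAAAAAAAAAAA  (len 318)
gen 7: BAAAAAAAAAAAAAAAAAAAAAAAAAAAAAAAAAAAAAAAAAAAAAAAAAAAAAAAAA…AAAAAAAAAAAAAAAAAAAAAAAAAAAAAAAAAAAAAAAAAAAAAAAAAAAAAAAAAA  (len 638)
gen 8: BAAAAAAAAAAAAAAAAAAAAAAAAAAAAAAAAAAAAAAAAAAAAAAAAAAAAAAAAA…AAAAAAAAAAAAAAAAAAAAAAAAAAAAAAAAAAAAAAAAAAAAAAAAAAAAAAAAAA  (len 1278)
gen 9: BAAAAAAAAAAAAAAAAAAAAAAAAAAAAAAAAAAAAAAAAAAAAAAAAAAAAAAAAA…AAAAAAAAAAAAAAAAAAAAAAAAAAAAAAAAAAAAAAAAAAAAAAAAAAAAAAAAAA  (len 2558)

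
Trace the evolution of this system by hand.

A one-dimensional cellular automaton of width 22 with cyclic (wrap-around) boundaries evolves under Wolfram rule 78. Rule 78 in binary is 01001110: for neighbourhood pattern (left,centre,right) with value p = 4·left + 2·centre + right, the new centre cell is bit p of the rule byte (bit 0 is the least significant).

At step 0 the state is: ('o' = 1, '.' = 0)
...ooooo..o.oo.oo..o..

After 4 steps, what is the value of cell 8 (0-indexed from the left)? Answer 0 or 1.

[0] ...ooooo..o.oo.oo..o..
[1] ..oo...o.oo.oo.oo.oo..
[2] .ooo..oo.oo.oo.oo.oo..
[3] oo.o.ooo.oo.oo.oo.oo..
[4] oo.o.o.o.oo.oo.oo.oo.o

0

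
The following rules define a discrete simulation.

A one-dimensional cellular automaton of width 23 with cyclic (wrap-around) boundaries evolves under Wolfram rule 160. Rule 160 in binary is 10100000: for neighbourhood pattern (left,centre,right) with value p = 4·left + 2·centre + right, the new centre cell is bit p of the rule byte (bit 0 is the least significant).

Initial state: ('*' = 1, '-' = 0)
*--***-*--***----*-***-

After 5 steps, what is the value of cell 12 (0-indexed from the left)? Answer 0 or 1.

0

step 0: *--***-*--***----*-***-
step 1: ----*-*----*------*-*-*
step 2: -----*-------------*-*-
step 3: --------------------*--
step 4: -----------------------
step 5: -----------------------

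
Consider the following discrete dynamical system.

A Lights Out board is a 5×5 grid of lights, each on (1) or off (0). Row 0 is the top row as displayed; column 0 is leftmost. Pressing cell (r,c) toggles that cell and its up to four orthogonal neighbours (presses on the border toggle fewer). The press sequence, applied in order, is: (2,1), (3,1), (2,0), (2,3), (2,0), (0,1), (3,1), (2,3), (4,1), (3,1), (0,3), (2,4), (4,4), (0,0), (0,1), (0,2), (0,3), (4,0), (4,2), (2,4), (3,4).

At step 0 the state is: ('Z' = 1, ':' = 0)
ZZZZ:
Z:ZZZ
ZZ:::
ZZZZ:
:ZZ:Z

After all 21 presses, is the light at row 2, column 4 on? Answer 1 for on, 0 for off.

1

step 0: ZZZZ:
Z:ZZZ
ZZ:::
ZZZZ:
:ZZ:Z
step 1: ZZZZ:
ZZZZZ
::Z::
Z:ZZ:
:ZZ:Z
step 2: ZZZZ:
ZZZZZ
:ZZ::
:Z:Z:
::Z:Z
step 3: ZZZZ:
:ZZZZ
Z:Z::
ZZ:Z:
::Z:Z
step 4: ZZZZ:
:ZZ:Z
Z::ZZ
ZZ:::
::Z:Z
step 5: ZZZZ:
ZZZ:Z
:Z:ZZ
:Z:::
::Z:Z
step 6: :::Z:
Z:Z:Z
:Z:ZZ
:Z:::
::Z:Z
step 7: :::Z:
Z:Z:Z
:::ZZ
Z:Z::
:ZZ:Z
step 8: :::Z:
Z:ZZZ
::Z::
Z:ZZ:
:ZZ:Z
step 9: :::Z:
Z:ZZZ
::Z::
ZZZZ:
Z:::Z
step 10: :::Z:
Z:ZZZ
:ZZ::
:::Z:
ZZ::Z
step 11: ::Z:Z
Z:Z:Z
:ZZ::
:::Z:
ZZ::Z
step 12: ::Z:Z
Z:Z::
:ZZZZ
:::ZZ
ZZ::Z
step 13: ::Z:Z
Z:Z::
:ZZZZ
:::Z:
ZZ:Z:
step 14: ZZZ:Z
::Z::
:ZZZZ
:::Z:
ZZ:Z:
step 15: ::::Z
:ZZ::
:ZZZZ
:::Z:
ZZ:Z:
step 16: :ZZZZ
:Z:::
:ZZZZ
:::Z:
ZZ:Z:
step 17: :Z:::
:Z:Z:
:ZZZZ
:::Z:
ZZ:Z:
step 18: :Z:::
:Z:Z:
:ZZZZ
Z::Z:
:::Z:
step 19: :Z:::
:Z:Z:
:ZZZZ
Z:ZZ:
:ZZ::
step 20: :Z:::
:Z:ZZ
:ZZ::
Z:ZZZ
:ZZ::
step 21: :Z:::
:Z:ZZ
:ZZ:Z
Z:Z::
:ZZ:Z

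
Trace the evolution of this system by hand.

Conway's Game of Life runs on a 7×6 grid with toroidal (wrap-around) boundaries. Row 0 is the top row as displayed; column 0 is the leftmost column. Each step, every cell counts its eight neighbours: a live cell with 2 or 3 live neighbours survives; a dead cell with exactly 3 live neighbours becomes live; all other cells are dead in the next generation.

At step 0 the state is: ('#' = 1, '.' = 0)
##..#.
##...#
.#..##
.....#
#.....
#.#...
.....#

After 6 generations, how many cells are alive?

2

t=0: ##..#.
##...#
.#..##
.....#
#.....
#.#...
.....#
t=1: .#..#.
..#...
.#..#.
....##
##...#
##...#
.....#
t=2: ......
.###..
...###
.#..#.
.#....
.#..#.
.#..##
t=3: ##.##.
..##..
##...#
#.####
###...
.##.##
#...##
t=4: ##....
...#..
......
...##.
......
..#.#.
......
t=5: ......
......
...##.
......
....#.
......
.#....
t=6: ......
......
......
...##.
......
......
......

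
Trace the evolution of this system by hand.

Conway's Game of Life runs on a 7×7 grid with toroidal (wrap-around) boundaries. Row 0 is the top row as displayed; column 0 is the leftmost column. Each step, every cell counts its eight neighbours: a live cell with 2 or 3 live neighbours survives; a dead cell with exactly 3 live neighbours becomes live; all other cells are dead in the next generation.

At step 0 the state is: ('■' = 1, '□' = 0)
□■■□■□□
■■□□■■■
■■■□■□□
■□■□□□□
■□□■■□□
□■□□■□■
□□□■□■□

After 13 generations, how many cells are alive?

step 0: □■■□■□□
■■□□■■■
■■■□■□□
■□■□□□□
■□□■■□□
□■□□■□■
□□□■□■□
step 1: □■■□□□□
□□□□■□■
□□■□■□□
■□■□■□■
■□■■■■■
■□■□□□■
■■□■□■□
step 2: □■■■■■■
□■■□□■□
■■□□■□■
■□■□□□□
□□■□■□□
□□□□□□□
□□□■□□□
step 3: ■■□□□■■
□□□□□□□
□□□■□■■
■□■□□■■
□■□■□□□
□□□■□□□
□□□■□■□
step 4: ■□□□■■■
□□□□■□□
■□□□■■□
■■■■□■□
■■□■■□■
□□□■□□□
■□■□□■□
step 5: ■■□■■□□
■□□■□□□
■□■□□■□
□□□□□□□
□□□□□■■
□□□■□■□
■■□■□■□
step 6: □□□■□□□
■□□■□□□
□■□□□□■
□□□□□■□
□□□□■■■
■□■□□■□
■■□■□■□
step 7: ■■□■□□■
■□■□□□□
■□□□□□■
■□□□■□□
□□□□■□□
■□■■□□□
■■□■□□□
step 8: □□□■□□■
□□■□□□□
■□□□□□■
■□□□□■■
□■□□■□□
■□■■■□□
□□□■■□□
step 9: □□■■■□□
■□□□□□■
■■□□□■□
□■□□□■□
□■■□■□□
□■■□□■□
□□□□□■□
step 10: □□□■■■■
■□■■■■■
□■□□□■□
□□□□■■■
■□□■■■□
□■■■■■□
□■□□□■□
step 11: □■□□□□□
■■■□□□□
□■■□□□□
■□□■□□□
■■□□□□□
■■□□□□□
■■□□□□□
step 12: □□□□□□□
■□□□□□□
□□□■□□□
■□□□□□□
□□■□□□■
□□■□□□■
□□■□□□□
step 13: □□□□□□□
□□□□□□□
□□□□□□□
□□□□□□□
■■□□□□■
□■■■□□□
□□□□□□□

6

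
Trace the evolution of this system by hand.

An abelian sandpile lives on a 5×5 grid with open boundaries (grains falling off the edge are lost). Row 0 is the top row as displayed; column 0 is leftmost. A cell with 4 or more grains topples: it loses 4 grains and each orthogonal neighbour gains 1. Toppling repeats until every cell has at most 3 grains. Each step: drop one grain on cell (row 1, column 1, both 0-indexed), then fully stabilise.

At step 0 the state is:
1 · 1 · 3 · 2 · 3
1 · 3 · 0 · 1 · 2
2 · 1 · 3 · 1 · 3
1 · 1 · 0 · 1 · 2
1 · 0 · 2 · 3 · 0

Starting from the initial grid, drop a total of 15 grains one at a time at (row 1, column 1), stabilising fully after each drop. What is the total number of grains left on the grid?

49

k=0  1 · 1 · 3 · 2 · 3
1 · 3 · 0 · 1 · 2
2 · 1 · 3 · 1 · 3
1 · 1 · 0 · 1 · 2
1 · 0 · 2 · 3 · 0
k=1  1 · 2 · 3 · 2 · 3
2 · 0 · 1 · 1 · 2
2 · 2 · 3 · 1 · 3
1 · 1 · 0 · 1 · 2
1 · 0 · 2 · 3 · 0
k=2  1 · 2 · 3 · 2 · 3
2 · 1 · 1 · 1 · 2
2 · 2 · 3 · 1 · 3
1 · 1 · 0 · 1 · 2
1 · 0 · 2 · 3 · 0
k=3  1 · 2 · 3 · 2 · 3
2 · 2 · 1 · 1 · 2
2 · 2 · 3 · 1 · 3
1 · 1 · 0 · 1 · 2
1 · 0 · 2 · 3 · 0
k=4  1 · 2 · 3 · 2 · 3
2 · 3 · 1 · 1 · 2
2 · 2 · 3 · 1 · 3
1 · 1 · 0 · 1 · 2
1 · 0 · 2 · 3 · 0
k=5  1 · 3 · 3 · 2 · 3
3 · 0 · 2 · 1 · 2
2 · 3 · 3 · 1 · 3
1 · 1 · 0 · 1 · 2
1 · 0 · 2 · 3 · 0
k=6  1 · 3 · 3 · 2 · 3
3 · 1 · 2 · 1 · 2
2 · 3 · 3 · 1 · 3
1 · 1 · 0 · 1 · 2
1 · 0 · 2 · 3 · 0
k=7  1 · 3 · 3 · 2 · 3
3 · 2 · 2 · 1 · 2
2 · 3 · 3 · 1 · 3
1 · 1 · 0 · 1 · 2
1 · 0 · 2 · 3 · 0
k=8  1 · 3 · 3 · 2 · 3
3 · 3 · 2 · 1 · 2
2 · 3 · 3 · 1 · 3
1 · 1 · 0 · 1 · 2
1 · 0 · 2 · 3 · 0
k=9  3 · 2 · 1 · 3 · 3
2 · 0 · 2 · 2 · 2
0 · 3 · 1 · 2 · 3
2 · 2 · 1 · 1 · 2
1 · 0 · 2 · 3 · 0
k=10  3 · 2 · 1 · 3 · 3
2 · 1 · 2 · 2 · 2
0 · 3 · 1 · 2 · 3
2 · 2 · 1 · 1 · 2
1 · 0 · 2 · 3 · 0
k=11  3 · 2 · 1 · 3 · 3
2 · 2 · 2 · 2 · 2
0 · 3 · 1 · 2 · 3
2 · 2 · 1 · 1 · 2
1 · 0 · 2 · 3 · 0
k=12  3 · 2 · 1 · 3 · 3
2 · 3 · 2 · 2 · 2
0 · 3 · 1 · 2 · 3
2 · 2 · 1 · 1 · 2
1 · 0 · 2 · 3 · 0
k=13  3 · 3 · 1 · 3 · 3
3 · 1 · 3 · 2 · 2
1 · 0 · 2 · 2 · 3
2 · 3 · 1 · 1 · 2
1 · 0 · 2 · 3 · 0
k=14  3 · 3 · 1 · 3 · 3
3 · 2 · 3 · 2 · 2
1 · 0 · 2 · 2 · 3
2 · 3 · 1 · 1 · 2
1 · 0 · 2 · 3 · 0
k=15  3 · 3 · 1 · 3 · 3
3 · 3 · 3 · 2 · 2
1 · 0 · 2 · 2 · 3
2 · 3 · 1 · 1 · 2
1 · 0 · 2 · 3 · 0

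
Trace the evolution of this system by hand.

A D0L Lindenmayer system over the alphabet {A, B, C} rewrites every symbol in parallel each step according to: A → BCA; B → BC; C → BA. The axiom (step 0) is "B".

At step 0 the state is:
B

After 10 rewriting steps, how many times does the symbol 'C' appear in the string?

793

k=0  B
k=1  BC
k=2  BCBA
k=3  BCBABCBCA
k=4  BCBABCBCABCBABCBABCA
k=5  BCBABCBCABCBABCBABCABCBABCBCABCBABCBCABCBABCA
k=6  BCBABCBCABCBABCBABCABCBABCBCABCBABCBCABCBABCABCBABCBCABCBABCBABCABCBABCBCABCBABCBABCABCBABCBCABCBABCA
k=7  BCBABCBCABCBABCBABCABCBABCBCABCBABCBCABCBABCABCBABCBCABCBA…ABCBCABCBABCBCABCBABCABCBABCBCABCBABCBABCABCBABCBCABCBABCA  (len 227)
k=8  BCBABCBCABCBABCBABCABCBABCBCABCBABCBCABCBABCABCBABCBCABCBA…ABCBCABCBABCBCABCBABCABCBABCBCABCBABCBABCABCBABCBCABCBABCA  (len 510)
k=9  BCBABCBCABCBABCBABCABCBABCBCABCBABCBCABCBABCABCBABCBCABCBA…ABCBCABCBABCBCABCBABCABCBABCBCABCBABCBABCABCBABCBCABCBABCA  (len 1146)
k=10  BCBABCBCABCBABCBABCABCBABCBCABCBABCBCABCBABCABCBABCBCABCBA…ABCBCABCBABCBCABCBABCABCBABCBCABCBABCBABCABCBABCBCABCBABCA  (len 2575)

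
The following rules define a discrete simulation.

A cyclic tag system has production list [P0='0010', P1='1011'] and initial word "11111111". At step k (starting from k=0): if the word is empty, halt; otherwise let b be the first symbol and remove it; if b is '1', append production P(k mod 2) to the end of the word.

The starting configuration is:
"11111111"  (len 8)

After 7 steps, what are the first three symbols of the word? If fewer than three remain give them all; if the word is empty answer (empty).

[0] "11111111"  (len 8)
[1] "11111110010"  (len 11)
[2] "11111100101011"  (len 14)
[3] "11111001010110010"  (len 17)
[4] "11110010101100101011"  (len 20)
[5] "11100101011001010110010"  (len 23)
[6] "11001010110010101100101011"  (len 26)
[7] "10010101100101011001010110010"  (len 29)

100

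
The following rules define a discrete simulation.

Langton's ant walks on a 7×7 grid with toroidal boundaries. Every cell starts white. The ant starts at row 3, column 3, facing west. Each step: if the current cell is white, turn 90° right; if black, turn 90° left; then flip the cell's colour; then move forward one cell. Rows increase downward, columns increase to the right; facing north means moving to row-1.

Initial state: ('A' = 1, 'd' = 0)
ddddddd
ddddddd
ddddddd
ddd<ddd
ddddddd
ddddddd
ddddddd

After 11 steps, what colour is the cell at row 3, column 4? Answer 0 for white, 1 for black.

gen 0: ddddddd
ddddddd
ddddddd
ddd<ddd
ddddddd
ddddddd
ddddddd
gen 1: ddddddd
ddddddd
ddd^ddd
dddAddd
ddddddd
ddddddd
ddddddd
gen 2: ddddddd
ddddddd
dddA>dd
dddAddd
ddddddd
ddddddd
ddddddd
gen 3: ddddddd
ddddddd
dddAAdd
dddAvdd
ddddddd
ddddddd
ddddddd
gen 4: ddddddd
ddddddd
dddAAdd
ddd<Add
ddddddd
ddddddd
ddddddd
gen 5: ddddddd
ddddddd
dddAAdd
ddddAdd
dddvddd
ddddddd
ddddddd
gen 6: ddddddd
ddddddd
dddAAdd
ddddAdd
dd<Addd
ddddddd
ddddddd
gen 7: ddddddd
ddddddd
dddAAdd
dd^dAdd
ddAAddd
ddddddd
ddddddd
gen 8: ddddddd
ddddddd
dddAAdd
ddA>Add
ddAAddd
ddddddd
ddddddd
gen 9: ddddddd
ddddddd
dddAAdd
ddAAAdd
ddAvddd
ddddddd
ddddddd
gen 10: ddddddd
ddddddd
dddAAdd
ddAAAdd
ddAd>dd
ddddddd
ddddddd
gen 11: ddddddd
ddddddd
dddAAdd
ddAAAdd
ddAdAdd
ddddvdd
ddddddd

1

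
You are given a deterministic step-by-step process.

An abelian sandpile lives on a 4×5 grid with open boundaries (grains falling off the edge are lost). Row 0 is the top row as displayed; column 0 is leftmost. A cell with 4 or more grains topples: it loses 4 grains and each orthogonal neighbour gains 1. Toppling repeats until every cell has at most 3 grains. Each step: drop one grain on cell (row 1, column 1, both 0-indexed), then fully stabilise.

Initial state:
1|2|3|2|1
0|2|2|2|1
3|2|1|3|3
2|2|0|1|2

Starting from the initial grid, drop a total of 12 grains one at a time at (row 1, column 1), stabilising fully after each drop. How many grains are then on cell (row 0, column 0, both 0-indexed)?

3

t=0: 1|2|3|2|1
0|2|2|2|1
3|2|1|3|3
2|2|0|1|2
t=1: 1|2|3|2|1
0|3|2|2|1
3|2|1|3|3
2|2|0|1|2
t=2: 1|3|3|2|1
1|0|3|2|1
3|3|1|3|3
2|2|0|1|2
t=3: 1|3|3|2|1
1|1|3|2|1
3|3|1|3|3
2|2|0|1|2
t=4: 1|3|3|2|1
1|2|3|2|1
3|3|1|3|3
2|2|0|1|2
t=5: 1|3|3|2|1
1|3|3|2|1
3|3|1|3|3
2|2|0|1|2
t=6: 2|1|1|3|1
3|3|1|3|1
0|1|3|3|3
3|3|0|1|2
t=7: 3|2|1|3|1
0|1|2|3|1
1|2|3|3|3
3|3|0|1|2
t=8: 3|2|1|3|1
0|2|2|3|1
1|2|3|3|3
3|3|0|1|2
t=9: 3|2|1|3|1
0|3|2|3|1
1|2|3|3|3
3|3|0|1|2
t=10: 3|3|1|3|1
1|0|3|3|1
1|3|3|3|3
3|3|0|1|2
t=11: 3|3|1|3|1
1|1|3|3|1
1|3|3|3|3
3|3|0|1|2
t=12: 3|3|1|3|1
1|2|3|3|1
1|3|3|3|3
3|3|0|1|2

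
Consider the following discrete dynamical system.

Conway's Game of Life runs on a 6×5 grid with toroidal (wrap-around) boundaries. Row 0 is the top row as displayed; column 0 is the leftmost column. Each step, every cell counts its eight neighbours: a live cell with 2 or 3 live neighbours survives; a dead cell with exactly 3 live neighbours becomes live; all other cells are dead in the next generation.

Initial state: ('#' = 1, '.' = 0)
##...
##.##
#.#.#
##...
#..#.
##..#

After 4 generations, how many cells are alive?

0) ##...
##.##
#.#.#
##...
#..#.
##..#
1) ...#.
...#.
..#..
..##.
..#..
..#..
2) ..##.
..##.
..#..
.###.
.##..
..##.
3) .#..#
.#...
.....
...#.
.....
.....
4) #....
#....
.....
.....
.....
.....

2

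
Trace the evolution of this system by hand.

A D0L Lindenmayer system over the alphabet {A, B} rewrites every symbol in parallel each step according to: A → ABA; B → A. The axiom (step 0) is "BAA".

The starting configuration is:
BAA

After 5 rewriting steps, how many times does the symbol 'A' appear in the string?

step 0: BAA
step 1: AABAABA
step 2: ABAABAAABAABAAABA
step 3: ABAAABAABAAABAABAABAAABAABAAABAABAABAAABA
step 4: ABAAABAABAABAAABAABAAABAABAABAAABAABAAABAABAAABAABAABAAABAABAAABAABAABAAABAABAAABAABAAABAABAABAAABA
step 5: ABAAABAABAABAAABAABAAABAABAAABAABAABAAABAABAAABAABAABAAABA…ABAAABAABAABAAABAABAAABAABAABAAABAABAAABAABAAABAABAABAAABA  (len 239)

169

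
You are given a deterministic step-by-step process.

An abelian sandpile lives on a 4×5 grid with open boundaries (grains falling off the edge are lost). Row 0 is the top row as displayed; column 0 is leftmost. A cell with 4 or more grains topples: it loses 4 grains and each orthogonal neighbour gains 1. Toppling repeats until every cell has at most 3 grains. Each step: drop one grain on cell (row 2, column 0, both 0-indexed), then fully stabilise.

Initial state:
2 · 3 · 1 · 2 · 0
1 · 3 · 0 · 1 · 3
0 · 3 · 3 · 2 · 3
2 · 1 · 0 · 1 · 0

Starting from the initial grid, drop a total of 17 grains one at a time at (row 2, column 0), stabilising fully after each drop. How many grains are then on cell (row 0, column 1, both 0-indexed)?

0) 2 · 3 · 1 · 2 · 0
1 · 3 · 0 · 1 · 3
0 · 3 · 3 · 2 · 3
2 · 1 · 0 · 1 · 0
1) 2 · 3 · 1 · 2 · 0
1 · 3 · 0 · 1 · 3
1 · 3 · 3 · 2 · 3
2 · 1 · 0 · 1 · 0
2) 2 · 3 · 1 · 2 · 0
1 · 3 · 0 · 1 · 3
2 · 3 · 3 · 2 · 3
2 · 1 · 0 · 1 · 0
3) 2 · 3 · 1 · 2 · 0
1 · 3 · 0 · 1 · 3
3 · 3 · 3 · 2 · 3
2 · 1 · 0 · 1 · 0
4) 3 · 0 · 2 · 2 · 0
3 · 1 · 2 · 1 · 3
1 · 2 · 0 · 3 · 3
3 · 2 · 1 · 1 · 0
5) 3 · 0 · 2 · 2 · 0
3 · 1 · 2 · 1 · 3
2 · 2 · 0 · 3 · 3
3 · 2 · 1 · 1 · 0
6) 3 · 0 · 2 · 2 · 0
3 · 1 · 2 · 1 · 3
3 · 2 · 0 · 3 · 3
3 · 2 · 1 · 1 · 0
7) 0 · 1 · 2 · 2 · 0
1 · 2 · 2 · 1 · 3
2 · 3 · 0 · 3 · 3
0 · 3 · 1 · 1 · 0
8) 0 · 1 · 2 · 2 · 0
1 · 2 · 2 · 1 · 3
3 · 3 · 0 · 3 · 3
0 · 3 · 1 · 1 · 0
9) 0 · 1 · 2 · 2 · 0
2 · 3 · 2 · 1 · 3
1 · 1 · 1 · 3 · 3
2 · 0 · 2 · 1 · 0
10) 0 · 1 · 2 · 2 · 0
2 · 3 · 2 · 1 · 3
2 · 1 · 1 · 3 · 3
2 · 0 · 2 · 1 · 0
11) 0 · 1 · 2 · 2 · 0
2 · 3 · 2 · 1 · 3
3 · 1 · 1 · 3 · 3
2 · 0 · 2 · 1 · 0
12) 0 · 1 · 2 · 2 · 0
3 · 3 · 2 · 1 · 3
0 · 2 · 1 · 3 · 3
3 · 0 · 2 · 1 · 0
13) 0 · 1 · 2 · 2 · 0
3 · 3 · 2 · 1 · 3
1 · 2 · 1 · 3 · 3
3 · 0 · 2 · 1 · 0
14) 0 · 1 · 2 · 2 · 0
3 · 3 · 2 · 1 · 3
2 · 2 · 1 · 3 · 3
3 · 0 · 2 · 1 · 0
15) 0 · 1 · 2 · 2 · 0
3 · 3 · 2 · 1 · 3
3 · 2 · 1 · 3 · 3
3 · 0 · 2 · 1 · 0
16) 1 · 2 · 2 · 2 · 0
1 · 1 · 3 · 1 · 3
3 · 0 · 2 · 3 · 3
0 · 2 · 2 · 1 · 0
17) 1 · 2 · 2 · 2 · 0
2 · 1 · 3 · 1 · 3
0 · 1 · 2 · 3 · 3
1 · 2 · 2 · 1 · 0

2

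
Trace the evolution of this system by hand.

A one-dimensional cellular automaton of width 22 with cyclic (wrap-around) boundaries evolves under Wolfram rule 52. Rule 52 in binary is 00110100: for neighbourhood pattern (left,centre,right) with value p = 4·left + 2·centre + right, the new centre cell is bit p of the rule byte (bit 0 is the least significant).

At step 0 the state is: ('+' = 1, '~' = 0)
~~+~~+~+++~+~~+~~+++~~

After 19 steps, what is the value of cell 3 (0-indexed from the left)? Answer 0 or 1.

0

[0] ~~+~~+~+++~+~~+~~+++~~
[1] ~~++~++~~~+++~++~~~~+~
[2] ~~~~+~~+~~~~~+~~+~~~++
[3] +~~~++~++~~~~++~++~~~~
[4] ++~~~~+~~+~~~~~+~~+~~~
[5] ~~+~~~++~++~~~~++~++~~
[6] ~~++~~~~+~~+~~~~~+~~+~
[7] ~~~~+~~~++~++~~~~++~++
[8] +~~~++~~~~+~~+~~~~~+~~
[9] ++~~~~+~~~++~++~~~~++~
[10] ~~+~~~++~~~~+~~+~~~~~+
[11] +~++~~~~+~~~++~++~~~~+
[12] ~+~~+~~~++~~~~+~~+~~~~
[13] ~++~++~~~~+~~~++~++~~~
[14] ~~~+~~+~~~++~~~~+~~+~~
[15] ~~~++~++~~~~+~~~++~++~
[16] ~~~~~+~~+~~~++~~~~+~~+
[17] +~~~~++~++~~~~+~~~++~+
[18] ~+~~~~~+~~+~~~++~~~~+~
[19] ~++~~~~++~++~~~~+~~~++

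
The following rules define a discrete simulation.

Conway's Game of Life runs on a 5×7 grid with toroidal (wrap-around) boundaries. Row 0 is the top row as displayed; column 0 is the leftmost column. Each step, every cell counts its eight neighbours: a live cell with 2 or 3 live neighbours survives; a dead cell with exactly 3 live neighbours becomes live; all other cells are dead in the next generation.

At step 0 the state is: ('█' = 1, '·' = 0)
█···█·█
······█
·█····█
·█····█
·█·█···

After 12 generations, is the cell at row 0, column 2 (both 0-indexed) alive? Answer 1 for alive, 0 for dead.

1

t=0: █···█·█
······█
·█····█
·█····█
·█·█···
t=1: █····██
······█
·····██
·█·····
·██··██
t=2: ·█·····
·······
█····██
·██····
·██··█·
t=3: ·██····
█·····█
██····█
··█··█·
█······
t=4: ·█····█
··█···█
·█···█·
·······
··█····
t=5: ███····
·██··██
·······
·······
·······
t=6: █·█···█
··█···█
·······
·······
·█·····
t=7: █·█···█
██····█
·······
·······
██·····
t=8: ··█····
·█····█
█······
·······
██····█
t=9: ··█···█
██·····
█······
·█····█
██·····
t=10: ··█···█
██····█
······█
·█····█
·██···█
t=11: ··█··██
·█···██
·█···██
·██··██
·██··██
t=12: ··█·█··
·██·█··
·█··█··
····█··
···██··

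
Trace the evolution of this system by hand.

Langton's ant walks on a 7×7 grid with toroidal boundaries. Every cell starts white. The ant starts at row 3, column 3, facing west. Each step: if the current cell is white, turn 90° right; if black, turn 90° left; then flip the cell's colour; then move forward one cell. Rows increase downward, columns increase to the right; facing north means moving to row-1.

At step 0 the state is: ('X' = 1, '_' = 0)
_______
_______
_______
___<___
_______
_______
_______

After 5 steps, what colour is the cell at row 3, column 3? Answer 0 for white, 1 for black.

t=0: _______
_______
_______
___<___
_______
_______
_______
t=1: _______
_______
___^___
___X___
_______
_______
_______
t=2: _______
_______
___X>__
___X___
_______
_______
_______
t=3: _______
_______
___XX__
___Xv__
_______
_______
_______
t=4: _______
_______
___XX__
___<X__
_______
_______
_______
t=5: _______
_______
___XX__
____X__
___v___
_______
_______

0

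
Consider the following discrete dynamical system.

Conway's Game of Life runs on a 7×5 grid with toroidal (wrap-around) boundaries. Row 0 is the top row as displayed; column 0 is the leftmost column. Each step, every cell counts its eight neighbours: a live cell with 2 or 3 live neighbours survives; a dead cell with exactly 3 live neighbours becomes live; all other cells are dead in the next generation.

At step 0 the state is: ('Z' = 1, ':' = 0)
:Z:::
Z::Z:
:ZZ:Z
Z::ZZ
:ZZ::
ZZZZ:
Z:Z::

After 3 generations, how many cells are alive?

[0] :Z:::
Z::Z:
:ZZ:Z
Z::ZZ
:ZZ::
ZZZZ:
Z:Z::
[1] ZZZ:Z
Z::ZZ
:ZZ::
::::Z
:::::
Z::ZZ
Z::ZZ
[2] ::Z::
:::::
:ZZ::
:::::
Z::Z:
Z::Z:
:::::
[3] :::::
:ZZ::
:::::
:ZZ::
:::::
:::::
:::::

4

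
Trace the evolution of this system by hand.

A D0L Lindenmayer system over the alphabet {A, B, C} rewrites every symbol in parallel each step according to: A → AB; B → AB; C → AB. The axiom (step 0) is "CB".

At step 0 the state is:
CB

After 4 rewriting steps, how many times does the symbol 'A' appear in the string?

16

0) CB
1) ABAB
2) ABABABAB
3) ABABABABABABABAB
4) ABABABABABABABABABABABABABABABAB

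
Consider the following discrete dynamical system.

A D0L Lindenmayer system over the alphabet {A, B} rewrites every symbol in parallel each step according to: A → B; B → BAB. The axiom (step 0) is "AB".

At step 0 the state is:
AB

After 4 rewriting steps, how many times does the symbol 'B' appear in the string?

41

k=0  AB
k=1  BBAB
k=2  BABBABBBAB
k=3  BABBBABBABBBABBABBABBBAB
k=4  BABBBABBABBABBBABBABBBABBABBABBBABBABBBABBABBBABBABBABBBAB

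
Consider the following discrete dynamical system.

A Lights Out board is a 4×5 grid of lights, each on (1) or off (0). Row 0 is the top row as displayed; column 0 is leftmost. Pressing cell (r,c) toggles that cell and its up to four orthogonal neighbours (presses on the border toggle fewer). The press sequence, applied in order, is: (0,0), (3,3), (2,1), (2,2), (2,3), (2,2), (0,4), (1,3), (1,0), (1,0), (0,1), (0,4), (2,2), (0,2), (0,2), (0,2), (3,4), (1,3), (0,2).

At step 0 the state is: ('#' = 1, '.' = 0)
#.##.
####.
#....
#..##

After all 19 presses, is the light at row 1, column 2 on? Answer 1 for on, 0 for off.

0) #.##.
####.
#....
#..##
1) .###.
.###.
#....
#..##
2) .###.
.###.
#..#.
#.#..
3) .###.
..##.
.###.
###..
4) .###.
...#.
.....
##...
5) .###.
.....
..###
##.#.
6) .###.
..#..
.#..#
####.
7) .##.#
..#.#
.#..#
####.
8) .####
...#.
.#.##
####.
9) #####
##.#.
##.##
####.
10) .####
...#.
.#.##
####.
11) #..##
.#.#.
.#.##
####.
12) #....
.#.##
.#.##
####.
13) #....
.####
..#.#
##.#.
14) ####.
.#.##
..#.#
##.#.
15) #....
.####
..#.#
##.#.
16) ####.
.#.##
..#.#
##.#.
17) ####.
.#.##
..#..
##..#
18) ###..
.##..
..##.
##..#
19) #..#.
.#...
..##.
##..#

0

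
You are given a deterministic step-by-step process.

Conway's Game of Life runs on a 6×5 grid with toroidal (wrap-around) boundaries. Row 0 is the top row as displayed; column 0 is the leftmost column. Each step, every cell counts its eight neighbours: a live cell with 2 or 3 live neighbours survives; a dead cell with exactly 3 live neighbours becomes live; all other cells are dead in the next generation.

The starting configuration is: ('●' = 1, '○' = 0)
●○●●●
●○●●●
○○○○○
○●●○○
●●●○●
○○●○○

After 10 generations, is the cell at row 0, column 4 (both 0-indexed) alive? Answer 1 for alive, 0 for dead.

0

0) ●○●●●
●○●●●
○○○○○
○●●○○
●●●○●
○○●○○
1) ●○○○○
●○●○○
●○○○●
○○●●○
●○○○○
○○○○○
2) ○●○○○
●○○○○
●○●○●
●●○●○
○○○○○
○○○○○
3) ○○○○○
●○○○●
○○●●○
●●●●○
○○○○○
○○○○○
4) ○○○○○
○○○●●
○○○○○
○●○●●
○●●○○
○○○○○
5) ○○○○○
○○○○○
●○●○○
●●○●○
●●●●○
○○○○○
6) ○○○○○
○○○○○
●○●○●
○○○●○
●○○●○
○●●○○
7) ○○○○○
○○○○○
○○○●●
●●●●○
○●○●●
○●●○○
8) ○○○○○
○○○○○
●●○●●
○●○○○
○○○○●
●●●●○
9) ○●●○○
●○○○●
●●●○●
○●●●○
○○○●●
●●●●●
10) ○○○○○
○○○○●
○○○○○
○○○○○
○○○○○
○○○○○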